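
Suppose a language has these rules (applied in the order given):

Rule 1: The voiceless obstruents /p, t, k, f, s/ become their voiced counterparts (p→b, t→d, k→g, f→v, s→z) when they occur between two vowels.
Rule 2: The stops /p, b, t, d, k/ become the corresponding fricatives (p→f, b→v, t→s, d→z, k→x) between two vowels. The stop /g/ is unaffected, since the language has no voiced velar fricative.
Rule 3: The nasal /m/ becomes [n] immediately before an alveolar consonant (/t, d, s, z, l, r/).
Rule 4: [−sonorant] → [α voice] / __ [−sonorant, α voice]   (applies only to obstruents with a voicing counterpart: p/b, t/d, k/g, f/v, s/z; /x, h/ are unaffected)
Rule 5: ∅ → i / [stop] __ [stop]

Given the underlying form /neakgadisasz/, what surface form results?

Rule 1 (intervocalic voicing): /s/ is a voiceless obstruent between vowels /i/ and /a/, so it voices to [z]. /neakgadisasz/ → neakgadizasz.
Rule 2 (intervocalic spirantization): /d/ is a stop between vowels /a/ and /i/, so it spirantizes to the fricative [z]. /neakgadizasz/ → neakgazizasz.
Rule 3 (nasal place assimilation): no segment meets the environment; /neakgazizasz/ is unchanged.
Rule 4 (regressive voicing assimilation): /k/ precedes the voiced obstruent /g/, so it voices to [g] by assimilation. /s/ precedes the voiced obstruent /z/, so it voices to [z] by assimilation. /neakgazizasz/ → neaggazizazz.
Rule 5 (stop-cluster i-epenthesis): /g/ and /g/ form a stop–stop cluster, so [i] is inserted between them. /neaggazizazz/ → neagigazizazz.

neagigazizazz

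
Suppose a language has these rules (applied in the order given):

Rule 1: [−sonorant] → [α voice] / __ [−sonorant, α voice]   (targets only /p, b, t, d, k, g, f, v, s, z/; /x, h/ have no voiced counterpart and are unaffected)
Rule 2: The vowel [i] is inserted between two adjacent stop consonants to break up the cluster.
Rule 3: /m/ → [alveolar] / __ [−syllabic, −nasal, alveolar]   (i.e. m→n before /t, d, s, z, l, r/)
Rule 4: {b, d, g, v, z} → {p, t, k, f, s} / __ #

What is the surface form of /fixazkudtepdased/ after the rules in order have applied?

fixaskutitebidaset

Rule 1 (regressive voicing assimilation): /z/ precedes the voiceless obstruent /k/, so it devoices to [s] by assimilation. /d/ precedes the voiceless obstruent /t/, so it devoices to [t] by assimilation. /p/ precedes the voiced obstruent /d/, so it voices to [b] by assimilation. /fixazkudtepdased/ → fixaskuttebdased.
Rule 2 (stop-cluster i-epenthesis): /t/ and /t/ form a stop–stop cluster, so [i] is inserted between them. /b/ and /d/ form a stop–stop cluster, so [i] is inserted between them. /fixaskuttebdased/ → fixaskutitebidased.
Rule 3 (nasal place assimilation): no segment meets the environment; /fixaskutitebidased/ is unchanged.
Rule 4 (final devoicing): /d/ is a voiced obstruent in word-final position, so it devoices to [t]. /fixaskutitebidased/ → fixaskutitebidaset.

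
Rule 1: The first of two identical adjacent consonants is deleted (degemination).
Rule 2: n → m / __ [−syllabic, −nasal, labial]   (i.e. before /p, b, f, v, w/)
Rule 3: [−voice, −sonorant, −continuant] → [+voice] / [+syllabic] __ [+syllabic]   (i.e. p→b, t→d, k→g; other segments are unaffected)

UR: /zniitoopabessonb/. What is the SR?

Rule 1 (degemination): /ss/ is a geminate; the first /s/ deletes. /zniitoopabessonb/ → zniitoopabesonb.
Rule 2 (nasal place assimilation): /n/ precedes the labial consonant /b/, so it assimilates in place to [m]. /zniitoopabesonb/ → zniitoopabesomb.
Rule 3 (intervocalic voicing): /t/ is a voiceless stop between vowels /i/ and /o/, so it voices to [d]. /p/ is a voiceless stop between vowels /o/ and /a/, so it voices to [b]. /zniitoopabesomb/ → zniidoobabesomb.

zniidoobabesomb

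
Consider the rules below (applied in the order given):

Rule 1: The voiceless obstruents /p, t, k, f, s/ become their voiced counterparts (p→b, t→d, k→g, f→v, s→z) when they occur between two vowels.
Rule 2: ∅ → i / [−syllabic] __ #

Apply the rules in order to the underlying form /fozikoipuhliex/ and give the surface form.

Rule 1 (intervocalic voicing): /k/ is a voiceless obstruent between vowels /i/ and /o/, so it voices to [g]. /p/ is a voiceless obstruent between vowels /i/ and /u/, so it voices to [b]. /fozikoipuhliex/ → fozigoibuhliex.
Rule 2 (final i-epenthesis): the form ends in the consonant /x/, so [i] is inserted word-finally. /fozigoibuhliex/ → fozigoibuhliexi.

fozigoibuhliexi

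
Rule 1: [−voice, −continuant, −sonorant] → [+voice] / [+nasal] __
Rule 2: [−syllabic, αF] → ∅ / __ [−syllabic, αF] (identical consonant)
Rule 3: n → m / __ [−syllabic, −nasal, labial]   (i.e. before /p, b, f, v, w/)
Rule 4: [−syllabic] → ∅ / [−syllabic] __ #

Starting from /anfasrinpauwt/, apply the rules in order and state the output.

Rule 1 (post-nasal voicing): /p/ is a voiceless stop immediately after the nasal /n/, so it voices to [b]. /anfasrinpauwt/ → anfasrinbauwt.
Rule 2 (degemination): no segment meets the environment; /anfasrinbauwt/ is unchanged.
Rule 3 (nasal place assimilation): /n/ precedes the labial consonant /f/, so it assimilates in place to [m]. /n/ precedes the labial consonant /b/, so it assimilates in place to [m]. /anfasrinbauwt/ → amfasrimbauwt.
Rule 4 (final cluster simplification): /t/ is the second consonant of a word-final cluster /wt/, so it deletes. /amfasrimbauwt/ → amfasrimbauw.

amfasrimbauw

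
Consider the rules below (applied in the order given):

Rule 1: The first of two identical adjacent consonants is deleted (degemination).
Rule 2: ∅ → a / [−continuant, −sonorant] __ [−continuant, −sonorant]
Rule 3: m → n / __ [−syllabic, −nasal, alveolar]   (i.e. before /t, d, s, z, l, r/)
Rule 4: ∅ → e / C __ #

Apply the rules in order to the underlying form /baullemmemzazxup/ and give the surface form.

Rule 1 (degemination): /ll/ is a geminate; the first /l/ deletes. /mm/ is a geminate; the first /m/ deletes. /baullemmemzazxup/ → baulememzazxup.
Rule 2 (stop-cluster a-epenthesis): no segment meets the environment; /baulememzazxup/ is unchanged.
Rule 3 (nasal place assimilation): /m/ precedes the alveolar consonant /z/, so it assimilates in place to [n]. /baulememzazxup/ → baulemenzazxup.
Rule 4 (final e-epenthesis): the form ends in the consonant /p/, so [e] is inserted word-finally. /baulemenzazxup/ → baulemenzazxupe.

baulemenzazxupe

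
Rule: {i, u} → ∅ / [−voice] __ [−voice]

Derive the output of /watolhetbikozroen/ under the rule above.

watolhetbikozroen

No segment of /watolhetbikozroen/ meets the structural description of the rule, so the form surfaces unchanged.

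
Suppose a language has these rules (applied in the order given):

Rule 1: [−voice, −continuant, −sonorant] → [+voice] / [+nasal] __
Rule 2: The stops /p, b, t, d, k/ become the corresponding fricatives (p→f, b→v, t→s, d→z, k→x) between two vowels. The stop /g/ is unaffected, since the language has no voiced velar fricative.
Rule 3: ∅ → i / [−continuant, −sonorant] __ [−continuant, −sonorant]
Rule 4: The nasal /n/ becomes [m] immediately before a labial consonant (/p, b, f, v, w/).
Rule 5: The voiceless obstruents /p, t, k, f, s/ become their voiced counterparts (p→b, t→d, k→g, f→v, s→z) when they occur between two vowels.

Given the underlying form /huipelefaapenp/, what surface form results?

Rule 1 (post-nasal voicing): /p/ is a voiceless stop immediately after the nasal /n/, so it voices to [b]. /huipelefaapenp/ → huipelefaapenb.
Rule 2 (intervocalic spirantization): /p/ is a stop between vowels /i/ and /e/, so it spirantizes to the fricative [f]. /p/ is a stop between vowels /a/ and /e/, so it spirantizes to the fricative [f]. /huipelefaapenb/ → huifelefaafenb.
Rule 3 (stop-cluster i-epenthesis): no segment meets the environment; /huifelefaafenb/ is unchanged.
Rule 4 (nasal place assimilation): /n/ precedes the labial consonant /b/, so it assimilates in place to [m]. /huifelefaafenb/ → huifelefaafemb.
Rule 5 (intervocalic voicing): /f/ is a voiceless obstruent between vowels /i/ and /e/, so it voices to [v]. /f/ is a voiceless obstruent between vowels /e/ and /a/, so it voices to [v]. /f/ is a voiceless obstruent between vowels /a/ and /e/, so it voices to [v]. /huifelefaafemb/ → huivelevaavemb.

huivelevaavemb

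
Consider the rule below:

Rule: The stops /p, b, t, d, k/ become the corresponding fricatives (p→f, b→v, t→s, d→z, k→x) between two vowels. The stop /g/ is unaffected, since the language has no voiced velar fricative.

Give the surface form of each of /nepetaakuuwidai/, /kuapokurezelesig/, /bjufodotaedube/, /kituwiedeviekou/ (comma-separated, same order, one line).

nefesaaxuuwizai, kuafoxurezelesig, bjufozosaezuve, kisuwiezeviexou

/nepetaakuuwidai/: /p/ is a stop between vowels /e/ and /e/, so it spirantizes to the fricative [f]. /t/ is a stop between vowels /e/ and /a/, so it spirantizes to the fricative [s]. /k/ is a stop between vowels /a/ and /u/, so it spirantizes to the fricative [x]. /d/ is a stop between vowels /i/ and /a/, so it spirantizes to the fricative [z]. → [nefesaaxuuwizai].
/kuapokurezelesig/: /p/ is a stop between vowels /a/ and /o/, so it spirantizes to the fricative [f]. /k/ is a stop between vowels /o/ and /u/, so it spirantizes to the fricative [x]. → [kuafoxurezelesig].
/bjufodotaedube/: /d/ is a stop between vowels /o/ and /o/, so it spirantizes to the fricative [z]. /t/ is a stop between vowels /o/ and /a/, so it spirantizes to the fricative [s]. /d/ is a stop between vowels /e/ and /u/, so it spirantizes to the fricative [z]. /b/ is a stop between vowels /u/ and /e/, so it spirantizes to the fricative [v]. → [bjufozosaezuve].
/kituwiedeviekou/: /t/ is a stop between vowels /i/ and /u/, so it spirantizes to the fricative [s]. /d/ is a stop between vowels /e/ and /e/, so it spirantizes to the fricative [z]. /k/ is a stop between vowels /e/ and /o/, so it spirantizes to the fricative [x]. → [kisuwiezeviexou].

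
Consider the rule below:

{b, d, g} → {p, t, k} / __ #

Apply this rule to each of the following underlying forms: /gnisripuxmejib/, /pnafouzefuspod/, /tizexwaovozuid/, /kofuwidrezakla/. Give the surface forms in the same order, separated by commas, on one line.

gnisripuxmejip, pnafouzefuspot, tizexwaovozuit, kofuwidrezakla

/gnisripuxmejib/: /b/ is a voiced stop in word-final position, so it devoices to [p]. → [gnisripuxmejip].
/pnafouzefuspod/: /d/ is a voiced stop in word-final position, so it devoices to [t]. → [pnafouzefuspot].
/tizexwaovozuid/: /d/ is a voiced stop in word-final position, so it devoices to [t]. → [tizexwaovozuit].
/kofuwidrezakla/: the rule's environment is not met; surfaces unchanged as [kofuwidrezakla].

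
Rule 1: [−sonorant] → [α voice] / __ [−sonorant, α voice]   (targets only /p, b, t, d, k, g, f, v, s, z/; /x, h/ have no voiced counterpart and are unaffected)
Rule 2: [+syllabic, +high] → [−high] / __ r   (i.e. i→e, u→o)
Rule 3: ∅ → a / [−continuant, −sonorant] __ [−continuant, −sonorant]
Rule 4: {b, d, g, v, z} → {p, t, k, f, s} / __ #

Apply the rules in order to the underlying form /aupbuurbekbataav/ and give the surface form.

aubabuorbegabataaf

Rule 1 (regressive voicing assimilation): /p/ precedes the voiced obstruent /b/, so it voices to [b] by assimilation. /k/ precedes the voiced obstruent /b/, so it voices to [g] by assimilation. /aupbuurbekbataav/ → aubbuurbegbataav.
Rule 2 (pre-rhotic lowering): /u/ is a high vowel immediately before /r/, so it lowers to [o]. /aubbuurbegbataav/ → aubbuorbegbataav.
Rule 3 (stop-cluster a-epenthesis): /b/ and /b/ form a stop–stop cluster, so [a] is inserted between them. /g/ and /b/ form a stop–stop cluster, so [a] is inserted between them. /aubbuorbegbataav/ → aubabuorbegabataav.
Rule 4 (final devoicing): /v/ is a voiced obstruent in word-final position, so it devoices to [f]. /aubabuorbegabataav/ → aubabuorbegabataaf.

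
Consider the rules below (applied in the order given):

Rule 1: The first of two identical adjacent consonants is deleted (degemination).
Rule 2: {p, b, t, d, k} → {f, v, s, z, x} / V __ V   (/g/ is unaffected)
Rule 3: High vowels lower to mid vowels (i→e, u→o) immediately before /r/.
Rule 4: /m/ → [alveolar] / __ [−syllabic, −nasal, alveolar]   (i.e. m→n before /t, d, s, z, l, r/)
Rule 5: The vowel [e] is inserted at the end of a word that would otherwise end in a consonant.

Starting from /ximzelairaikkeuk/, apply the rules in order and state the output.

Rule 1 (degemination): /kk/ is a geminate; the first /k/ deletes. /ximzelairaikkeuk/ → ximzelairaikeuk.
Rule 2 (intervocalic spirantization): /k/ is a stop between vowels /i/ and /e/, so it spirantizes to the fricative [x]. /ximzelairaikeuk/ → ximzelairaixeuk.
Rule 3 (pre-rhotic lowering): /i/ is a high vowel immediately before /r/, so it lowers to [e]. /ximzelairaixeuk/ → ximzelaeraixeuk.
Rule 4 (nasal place assimilation): /m/ precedes the alveolar consonant /z/, so it assimilates in place to [n]. /ximzelaeraixeuk/ → xinzelaeraixeuk.
Rule 5 (final e-epenthesis): the form ends in the consonant /k/, so [e] is inserted word-finally. /xinzelaeraixeuk/ → xinzelaeraixeuke.

xinzelaeraixeuke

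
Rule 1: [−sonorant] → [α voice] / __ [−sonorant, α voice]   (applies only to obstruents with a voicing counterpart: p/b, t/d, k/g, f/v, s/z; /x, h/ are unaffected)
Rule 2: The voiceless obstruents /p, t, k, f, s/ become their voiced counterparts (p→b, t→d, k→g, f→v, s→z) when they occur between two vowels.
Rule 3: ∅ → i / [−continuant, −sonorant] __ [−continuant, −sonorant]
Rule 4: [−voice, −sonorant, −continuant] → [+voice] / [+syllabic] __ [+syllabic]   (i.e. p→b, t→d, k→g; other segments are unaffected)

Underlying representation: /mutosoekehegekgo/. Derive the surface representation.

Rule 1 (regressive voicing assimilation): /k/ precedes the voiced obstruent /g/, so it voices to [g] by assimilation. /mutosoekehegekgo/ → mutosoekehegeggo.
Rule 2 (intervocalic voicing): /t/ is a voiceless obstruent between vowels /u/ and /o/, so it voices to [d]. /s/ is a voiceless obstruent between vowels /o/ and /o/, so it voices to [z]. /k/ is a voiceless obstruent between vowels /e/ and /e/, so it voices to [g]. /mutosoekehegeggo/ → mudozoegehegeggo.
Rule 3 (stop-cluster i-epenthesis): /g/ and /g/ form a stop–stop cluster, so [i] is inserted between them. /mudozoegehegeggo/ → mudozoegehegegigo.
Rule 4 (intervocalic voicing): no segment meets the environment; /mudozoegehegegigo/ is unchanged.

mudozoegehegegigo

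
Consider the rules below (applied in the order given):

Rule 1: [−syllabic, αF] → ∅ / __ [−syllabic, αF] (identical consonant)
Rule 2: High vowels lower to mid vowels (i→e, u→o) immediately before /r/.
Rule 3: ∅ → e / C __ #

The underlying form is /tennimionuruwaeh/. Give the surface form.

Rule 1 (degemination): /nn/ is a geminate; the first /n/ deletes. /tennimionuruwaeh/ → tenimionuruwaeh.
Rule 2 (pre-rhotic lowering): /u/ is a high vowel immediately before /r/, so it lowers to [o]. /tenimionuruwaeh/ → tenimionoruwaeh.
Rule 3 (final e-epenthesis): the form ends in the consonant /h/, so [e] is inserted word-finally. /tenimionoruwaeh/ → tenimionoruwaehe.

tenimionoruwaehe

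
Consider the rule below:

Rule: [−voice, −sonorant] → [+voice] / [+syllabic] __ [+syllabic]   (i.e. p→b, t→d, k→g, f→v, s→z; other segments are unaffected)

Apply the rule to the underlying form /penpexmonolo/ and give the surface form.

No segment of /penpexmonolo/ meets the structural description of the rule, so the form surfaces unchanged.

penpexmonolo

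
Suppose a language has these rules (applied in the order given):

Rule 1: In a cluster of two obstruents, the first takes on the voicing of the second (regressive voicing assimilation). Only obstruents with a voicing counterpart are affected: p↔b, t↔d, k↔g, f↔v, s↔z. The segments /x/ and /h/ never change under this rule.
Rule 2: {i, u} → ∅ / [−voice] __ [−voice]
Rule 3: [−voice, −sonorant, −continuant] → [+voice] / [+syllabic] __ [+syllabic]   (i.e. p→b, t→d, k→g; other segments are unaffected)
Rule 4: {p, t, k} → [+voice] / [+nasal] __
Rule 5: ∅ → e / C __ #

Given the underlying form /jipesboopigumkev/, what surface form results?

Rule 1 (regressive voicing assimilation): /s/ precedes the voiced obstruent /b/, so it voices to [z] by assimilation. /jipesboopigumkev/ → jipezboopigumkev.
Rule 2 (high vowel syncope): no segment meets the environment; /jipezboopigumkev/ is unchanged.
Rule 3 (intervocalic voicing): /p/ is a voiceless stop between vowels /i/ and /e/, so it voices to [b]. /p/ is a voiceless stop between vowels /o/ and /i/, so it voices to [b]. /jipezboopigumkev/ → jibezboobigumkev.
Rule 4 (post-nasal voicing): /k/ is a voiceless stop immediately after the nasal /m/, so it voices to [g]. /jibezboobigumkev/ → jibezboobigumgev.
Rule 5 (final e-epenthesis): the form ends in the consonant /v/, so [e] is inserted word-finally. /jibezboobigumgev/ → jibezboobigumgeve.

jibezboobigumgeve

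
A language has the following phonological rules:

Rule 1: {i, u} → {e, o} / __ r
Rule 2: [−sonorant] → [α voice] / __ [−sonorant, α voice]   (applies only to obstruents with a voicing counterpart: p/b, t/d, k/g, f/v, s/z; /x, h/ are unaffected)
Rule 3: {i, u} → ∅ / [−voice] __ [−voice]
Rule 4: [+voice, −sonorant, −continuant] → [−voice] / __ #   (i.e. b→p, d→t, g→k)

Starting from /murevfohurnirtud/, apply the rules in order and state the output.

Rule 1 (pre-rhotic lowering): /u/ is a high vowel immediately before /r/, so it lowers to [o]. /u/ is a high vowel immediately before /r/, so it lowers to [o]. /i/ is a high vowel immediately before /r/, so it lowers to [e]. /murevfohurnirtud/ → morevfohornertud.
Rule 2 (regressive voicing assimilation): /v/ precedes the voiceless obstruent /f/, so it devoices to [f] by assimilation. /morevfohornertud/ → moreffohornertud.
Rule 3 (high vowel syncope): no segment meets the environment; /moreffohornertud/ is unchanged.
Rule 4 (final devoicing): /d/ is a voiced stop in word-final position, so it devoices to [t]. /moreffohornertud/ → moreffohornertut.

moreffohornertut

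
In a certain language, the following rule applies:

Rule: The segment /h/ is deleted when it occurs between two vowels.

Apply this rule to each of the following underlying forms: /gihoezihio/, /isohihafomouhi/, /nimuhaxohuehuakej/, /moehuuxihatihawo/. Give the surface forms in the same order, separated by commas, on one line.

/gihoezihio/: /h/ occurs between vowels /i/ and /o/, so it deletes. /h/ occurs between vowels /i/ and /i/, so it deletes. → [gioeziio].
/isohihafomouhi/: /h/ occurs between vowels /o/ and /i/, so it deletes. /h/ occurs between vowels /i/ and /a/, so it deletes. /h/ occurs between vowels /u/ and /i/, so it deletes. → [isoiafomoui].
/nimuhaxohuehuakej/: /h/ occurs between vowels /u/ and /a/, so it deletes. /h/ occurs between vowels /o/ and /u/, so it deletes. /h/ occurs between vowels /e/ and /u/, so it deletes. → [nimuaxoueuakej].
/moehuuxihatihawo/: /h/ occurs between vowels /e/ and /u/, so it deletes. /h/ occurs between vowels /i/ and /a/, so it deletes. /h/ occurs between vowels /i/ and /a/, so it deletes. → [moeuuxiatiawo].

gioeziio, isoiafomoui, nimuaxoueuakej, moeuuxiatiawo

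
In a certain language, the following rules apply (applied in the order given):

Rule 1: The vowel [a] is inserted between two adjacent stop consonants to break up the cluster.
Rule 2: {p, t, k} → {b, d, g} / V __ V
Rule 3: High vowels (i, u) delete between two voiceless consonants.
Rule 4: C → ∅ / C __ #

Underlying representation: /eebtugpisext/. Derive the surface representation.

eebadugabisex

Rule 1 (stop-cluster a-epenthesis): /b/ and /t/ form a stop–stop cluster, so [a] is inserted between them. /g/ and /p/ form a stop–stop cluster, so [a] is inserted between them. /eebtugpisext/ → eebatugapisext.
Rule 2 (intervocalic voicing): /t/ is a voiceless stop between vowels /a/ and /u/, so it voices to [d]. /p/ is a voiceless stop between vowels /a/ and /i/, so it voices to [b]. /eebatugapisext/ → eebadugabisext.
Rule 3 (high vowel syncope): no segment meets the environment; /eebadugabisext/ is unchanged.
Rule 4 (final cluster simplification): /t/ is the second consonant of a word-final cluster /xt/, so it deletes. /eebadugabisext/ → eebadugabisex.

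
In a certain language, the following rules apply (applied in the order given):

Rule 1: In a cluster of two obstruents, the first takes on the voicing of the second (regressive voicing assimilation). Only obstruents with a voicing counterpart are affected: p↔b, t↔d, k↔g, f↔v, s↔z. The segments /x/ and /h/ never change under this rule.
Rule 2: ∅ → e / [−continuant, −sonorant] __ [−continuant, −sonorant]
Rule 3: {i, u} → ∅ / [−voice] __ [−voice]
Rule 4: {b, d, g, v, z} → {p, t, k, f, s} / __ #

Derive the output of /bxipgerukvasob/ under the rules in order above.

pxibegerugvasop

Rule 1 (regressive voicing assimilation): /b/ precedes the voiceless obstruent /x/, so it devoices to [p] by assimilation. /p/ precedes the voiced obstruent /g/, so it voices to [b] by assimilation. /k/ precedes the voiced obstruent /v/, so it voices to [g] by assimilation. /bxipgerukvasob/ → pxibgerugvasob.
Rule 2 (stop-cluster e-epenthesis): /b/ and /g/ form a stop–stop cluster, so [e] is inserted between them. /pxibgerugvasob/ → pxibegerugvasob.
Rule 3 (high vowel syncope): no segment meets the environment; /pxibegerugvasob/ is unchanged.
Rule 4 (final devoicing): /b/ is a voiced obstruent in word-final position, so it devoices to [p]. /pxibegerugvasob/ → pxibegerugvasop.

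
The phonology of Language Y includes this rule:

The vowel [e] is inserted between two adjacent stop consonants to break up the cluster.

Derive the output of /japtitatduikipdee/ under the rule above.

japetitateduikipedee

/p/ and /t/ form a stop–stop cluster, so [e] is inserted between them.
/t/ and /d/ form a stop–stop cluster, so [e] is inserted between them.
/p/ and /d/ form a stop–stop cluster, so [e] is inserted between them.
Surface form: [japetitateduikipedee].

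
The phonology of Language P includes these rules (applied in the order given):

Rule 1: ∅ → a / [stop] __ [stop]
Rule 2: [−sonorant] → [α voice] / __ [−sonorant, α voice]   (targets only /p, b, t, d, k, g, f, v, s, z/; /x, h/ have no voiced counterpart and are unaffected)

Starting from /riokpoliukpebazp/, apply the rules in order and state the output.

Rule 1 (stop-cluster a-epenthesis): /k/ and /p/ form a stop–stop cluster, so [a] is inserted between them. /k/ and /p/ form a stop–stop cluster, so [a] is inserted between them. /riokpoliukpebazp/ → riokapoliukapebazp.
Rule 2 (regressive voicing assimilation): /z/ precedes the voiceless obstruent /p/, so it devoices to [s] by assimilation. /riokapoliukapebazp/ → riokapoliukapebasp.

riokapoliukapebasp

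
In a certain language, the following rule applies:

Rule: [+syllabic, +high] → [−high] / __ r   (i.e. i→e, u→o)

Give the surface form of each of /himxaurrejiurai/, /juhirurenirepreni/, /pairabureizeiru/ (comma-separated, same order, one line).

himxaorrejiorai, juherorenerepreni, paeraboreizeeru

/himxaurrejiurai/: /u/ is a high vowel immediately before /r/, so it lowers to [o]. /u/ is a high vowel immediately before /r/, so it lowers to [o]. → [himxaorrejiorai].
/juhirurenirepreni/: /i/ is a high vowel immediately before /r/, so it lowers to [e]. /u/ is a high vowel immediately before /r/, so it lowers to [o]. /i/ is a high vowel immediately before /r/, so it lowers to [e]. → [juherorenerepreni].
/pairabureizeiru/: /i/ is a high vowel immediately before /r/, so it lowers to [e]. /u/ is a high vowel immediately before /r/, so it lowers to [o]. /i/ is a high vowel immediately before /r/, so it lowers to [e]. → [paeraboreizeeru].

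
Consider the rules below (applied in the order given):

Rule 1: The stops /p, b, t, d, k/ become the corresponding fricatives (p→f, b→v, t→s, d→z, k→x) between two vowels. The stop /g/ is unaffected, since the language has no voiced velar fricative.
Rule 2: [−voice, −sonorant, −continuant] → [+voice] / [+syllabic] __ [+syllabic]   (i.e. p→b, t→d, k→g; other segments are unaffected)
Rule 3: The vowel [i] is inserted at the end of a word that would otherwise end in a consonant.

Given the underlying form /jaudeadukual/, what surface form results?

Rule 1 (intervocalic spirantization): /d/ is a stop between vowels /u/ and /e/, so it spirantizes to the fricative [z]. /d/ is a stop between vowels /a/ and /u/, so it spirantizes to the fricative [z]. /k/ is a stop between vowels /u/ and /u/, so it spirantizes to the fricative [x]. /jaudeadukual/ → jauzeazuxual.
Rule 2 (intervocalic voicing): no segment meets the environment; /jauzeazuxual/ is unchanged.
Rule 3 (final i-epenthesis): the form ends in the consonant /l/, so [i] is inserted word-finally. /jauzeazuxual/ → jauzeazuxuali.

jauzeazuxuali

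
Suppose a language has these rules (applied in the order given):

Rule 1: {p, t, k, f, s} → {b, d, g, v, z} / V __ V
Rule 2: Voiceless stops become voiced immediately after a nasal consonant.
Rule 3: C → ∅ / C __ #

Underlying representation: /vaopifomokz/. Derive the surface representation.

Rule 1 (intervocalic voicing): /p/ is a voiceless obstruent between vowels /o/ and /i/, so it voices to [b]. /f/ is a voiceless obstruent between vowels /i/ and /o/, so it voices to [v]. /vaopifomokz/ → vaobivomokz.
Rule 2 (post-nasal voicing): no segment meets the environment; /vaobivomokz/ is unchanged.
Rule 3 (final cluster simplification): /z/ is the second consonant of a word-final cluster /kz/, so it deletes. /vaobivomokz/ → vaobivomok.

vaobivomok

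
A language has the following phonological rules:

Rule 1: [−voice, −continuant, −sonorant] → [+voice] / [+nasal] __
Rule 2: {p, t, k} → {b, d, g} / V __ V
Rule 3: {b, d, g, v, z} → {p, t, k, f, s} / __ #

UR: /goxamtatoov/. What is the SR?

Rule 1 (post-nasal voicing): /t/ is a voiceless stop immediately after the nasal /m/, so it voices to [d]. /goxamtatoov/ → goxamdatoov.
Rule 2 (intervocalic voicing): /t/ is a voiceless stop between vowels /a/ and /o/, so it voices to [d]. /goxamdatoov/ → goxamdadoov.
Rule 3 (final devoicing): /v/ is a voiced obstruent in word-final position, so it devoices to [f]. /goxamdadoov/ → goxamdadoof.

goxamdadoof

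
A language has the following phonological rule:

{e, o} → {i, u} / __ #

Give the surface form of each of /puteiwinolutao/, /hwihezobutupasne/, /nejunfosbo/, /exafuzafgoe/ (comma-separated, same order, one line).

puteiwinolutau, hwihezobutupasni, nejunfosbu, exafuzafgoi

/puteiwinolutao/: /o/ is a mid vowel in word-final position, so it raises to [u]. → [puteiwinolutau].
/hwihezobutupasne/: /e/ is a mid vowel in word-final position, so it raises to [i]. → [hwihezobutupasni].
/nejunfosbo/: /o/ is a mid vowel in word-final position, so it raises to [u]. → [nejunfosbu].
/exafuzafgoe/: /e/ is a mid vowel in word-final position, so it raises to [i]. → [exafuzafgoi].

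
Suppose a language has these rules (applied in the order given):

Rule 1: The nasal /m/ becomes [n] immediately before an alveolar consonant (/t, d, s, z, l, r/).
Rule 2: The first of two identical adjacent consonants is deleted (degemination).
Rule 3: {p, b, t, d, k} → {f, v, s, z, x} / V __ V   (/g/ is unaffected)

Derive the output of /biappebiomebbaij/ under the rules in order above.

Rule 1 (nasal place assimilation): no segment meets the environment; /biappebiomebbaij/ is unchanged.
Rule 2 (degemination): /pp/ is a geminate; the first /p/ deletes. /bb/ is a geminate; the first /b/ deletes. /biappebiomebbaij/ → biapebiomebaij.
Rule 3 (intervocalic spirantization): /p/ is a stop between vowels /a/ and /e/, so it spirantizes to the fricative [f]. /b/ is a stop between vowels /e/ and /i/, so it spirantizes to the fricative [v]. /b/ is a stop between vowels /e/ and /a/, so it spirantizes to the fricative [v]. /biapebiomebaij/ → biafeviomevaij.

biafeviomevaij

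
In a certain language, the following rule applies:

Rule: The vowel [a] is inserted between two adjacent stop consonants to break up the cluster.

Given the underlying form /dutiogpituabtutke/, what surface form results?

/g/ and /p/ form a stop–stop cluster, so [a] is inserted between them.
/b/ and /t/ form a stop–stop cluster, so [a] is inserted between them.
/t/ and /k/ form a stop–stop cluster, so [a] is inserted between them.
Surface form: [dutiogapituabatutake].

dutiogapituabatutake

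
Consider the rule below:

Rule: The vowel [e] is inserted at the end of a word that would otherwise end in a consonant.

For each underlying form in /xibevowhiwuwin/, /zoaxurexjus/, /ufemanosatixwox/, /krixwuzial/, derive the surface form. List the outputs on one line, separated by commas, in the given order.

xibevowhiwuwine, zoaxurexjuse, ufemanosatixwoxe, krixwuziale

/xibevowhiwuwin/: the form ends in the consonant /n/, so [e] is inserted word-finally. → [xibevowhiwuwine].
/zoaxurexjus/: the form ends in the consonant /s/, so [e] is inserted word-finally. → [zoaxurexjuse].
/ufemanosatixwox/: the form ends in the consonant /x/, so [e] is inserted word-finally. → [ufemanosatixwoxe].
/krixwuzial/: the form ends in the consonant /l/, so [e] is inserted word-finally. → [krixwuziale].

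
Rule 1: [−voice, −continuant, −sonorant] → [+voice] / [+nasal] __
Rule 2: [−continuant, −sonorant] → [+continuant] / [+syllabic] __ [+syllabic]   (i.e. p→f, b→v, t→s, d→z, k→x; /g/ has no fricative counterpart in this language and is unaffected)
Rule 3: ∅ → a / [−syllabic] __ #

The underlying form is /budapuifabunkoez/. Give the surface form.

buzafuifavungoeza

Rule 1 (post-nasal voicing): /k/ is a voiceless stop immediately after the nasal /n/, so it voices to [g]. /budapuifabunkoez/ → budapuifabungoez.
Rule 2 (intervocalic spirantization): /d/ is a stop between vowels /u/ and /a/, so it spirantizes to the fricative [z]. /p/ is a stop between vowels /a/ and /u/, so it spirantizes to the fricative [f]. /b/ is a stop between vowels /a/ and /u/, so it spirantizes to the fricative [v]. /budapuifabungoez/ → buzafuifavungoez.
Rule 3 (final a-epenthesis): the form ends in the consonant /z/, so [a] is inserted word-finally. /buzafuifavungoez/ → buzafuifavungoeza.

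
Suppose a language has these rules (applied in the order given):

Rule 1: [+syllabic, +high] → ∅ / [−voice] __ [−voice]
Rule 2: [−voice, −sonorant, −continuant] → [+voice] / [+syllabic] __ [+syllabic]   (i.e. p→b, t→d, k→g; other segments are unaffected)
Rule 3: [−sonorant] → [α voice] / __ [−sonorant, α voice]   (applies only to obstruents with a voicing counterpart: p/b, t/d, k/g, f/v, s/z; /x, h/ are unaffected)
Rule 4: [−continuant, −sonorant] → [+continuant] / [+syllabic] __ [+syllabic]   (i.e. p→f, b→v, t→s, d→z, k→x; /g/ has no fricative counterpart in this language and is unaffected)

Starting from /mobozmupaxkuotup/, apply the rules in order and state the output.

movozmuvaxkuotp

Rule 1 (high vowel syncope): /u/ is a high vowel flanked by voiceless consonants /t/ and /p/, so it deletes. /mobozmupaxkuotup/ → mobozmupaxkuotp.
Rule 2 (intervocalic voicing): /p/ is a voiceless stop between vowels /u/ and /a/, so it voices to [b]. /mobozmupaxkuotp/ → mobozmubaxkuotp.
Rule 3 (regressive voicing assimilation): no segment meets the environment; /mobozmubaxkuotp/ is unchanged.
Rule 4 (intervocalic spirantization): /b/ is a stop between vowels /o/ and /o/, so it spirantizes to the fricative [v]. /b/ is a stop between vowels /u/ and /a/, so it spirantizes to the fricative [v]. /mobozmubaxkuotp/ → movozmuvaxkuotp.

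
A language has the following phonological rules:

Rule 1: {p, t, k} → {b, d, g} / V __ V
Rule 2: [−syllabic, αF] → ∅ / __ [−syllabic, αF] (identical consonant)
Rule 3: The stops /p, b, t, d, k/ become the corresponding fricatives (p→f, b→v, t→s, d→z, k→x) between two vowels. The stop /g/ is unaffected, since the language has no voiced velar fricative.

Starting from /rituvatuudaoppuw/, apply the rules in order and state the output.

rizuvazuuzaofuw

Rule 1 (intervocalic voicing): /t/ is a voiceless stop between vowels /i/ and /u/, so it voices to [d]. /t/ is a voiceless stop between vowels /a/ and /u/, so it voices to [d]. /rituvatuudaoppuw/ → riduvaduudaoppuw.
Rule 2 (degemination): /pp/ is a geminate; the first /p/ deletes. /riduvaduudaoppuw/ → riduvaduudaopuw.
Rule 3 (intervocalic spirantization): /d/ is a stop between vowels /i/ and /u/, so it spirantizes to the fricative [z]. /d/ is a stop between vowels /a/ and /u/, so it spirantizes to the fricative [z]. /d/ is a stop between vowels /u/ and /a/, so it spirantizes to the fricative [z]. /p/ is a stop between vowels /o/ and /u/, so it spirantizes to the fricative [f]. /riduvaduudaopuw/ → rizuvazuuzaofuw.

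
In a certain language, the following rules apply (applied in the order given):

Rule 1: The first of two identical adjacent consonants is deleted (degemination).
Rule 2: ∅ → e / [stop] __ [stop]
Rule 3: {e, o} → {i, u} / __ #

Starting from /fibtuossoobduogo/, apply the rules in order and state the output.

Rule 1 (degemination): /ss/ is a geminate; the first /s/ deletes. /fibtuossoobduogo/ → fibtuosoobduogo.
Rule 2 (stop-cluster e-epenthesis): /b/ and /t/ form a stop–stop cluster, so [e] is inserted between them. /b/ and /d/ form a stop–stop cluster, so [e] is inserted between them. /fibtuosoobduogo/ → fibetuosoobeduogo.
Rule 3 (final vowel raising): /o/ is a mid vowel in word-final position, so it raises to [u]. /fibetuosoobeduogo/ → fibetuosoobeduogu.

fibetuosoobeduogu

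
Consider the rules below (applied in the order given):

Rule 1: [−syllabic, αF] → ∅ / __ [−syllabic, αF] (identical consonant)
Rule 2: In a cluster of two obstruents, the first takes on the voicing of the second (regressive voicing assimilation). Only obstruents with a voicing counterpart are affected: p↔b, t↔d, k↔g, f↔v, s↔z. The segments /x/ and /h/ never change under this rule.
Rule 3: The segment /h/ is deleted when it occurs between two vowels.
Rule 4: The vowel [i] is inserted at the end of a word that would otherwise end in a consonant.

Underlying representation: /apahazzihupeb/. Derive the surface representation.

apaaziupebi

Rule 1 (degemination): /zz/ is a geminate; the first /z/ deletes. /apahazzihupeb/ → apahazihupeb.
Rule 2 (regressive voicing assimilation): no segment meets the environment; /apahazihupeb/ is unchanged.
Rule 3 (intervocalic h-deletion): /h/ occurs between vowels /a/ and /a/, so it deletes. /h/ occurs between vowels /i/ and /u/, so it deletes. /apahazihupeb/ → apaaziupeb.
Rule 4 (final i-epenthesis): the form ends in the consonant /b/, so [i] is inserted word-finally. /apaaziupeb/ → apaaziupebi.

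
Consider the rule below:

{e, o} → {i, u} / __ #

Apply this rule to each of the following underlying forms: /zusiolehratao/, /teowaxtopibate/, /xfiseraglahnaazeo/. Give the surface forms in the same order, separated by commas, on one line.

/zusiolehratao/: /o/ is a mid vowel in word-final position, so it raises to [u]. → [zusiolehratau].
/teowaxtopibate/: /e/ is a mid vowel in word-final position, so it raises to [i]. → [teowaxtopibati].
/xfiseraglahnaazeo/: /o/ is a mid vowel in word-final position, so it raises to [u]. → [xfiseraglahnaazeu].

zusiolehratau, teowaxtopibati, xfiseraglahnaazeu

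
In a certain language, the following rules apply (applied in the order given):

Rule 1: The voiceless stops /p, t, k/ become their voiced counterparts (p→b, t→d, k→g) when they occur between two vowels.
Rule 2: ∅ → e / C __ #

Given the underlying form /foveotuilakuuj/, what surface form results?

foveoduilaguuje

Rule 1 (intervocalic voicing): /t/ is a voiceless stop between vowels /o/ and /u/, so it voices to [d]. /k/ is a voiceless stop between vowels /a/ and /u/, so it voices to [g]. /foveotuilakuuj/ → foveoduilaguuj.
Rule 2 (final e-epenthesis): the form ends in the consonant /j/, so [e] is inserted word-finally. /foveoduilaguuj/ → foveoduilaguuje.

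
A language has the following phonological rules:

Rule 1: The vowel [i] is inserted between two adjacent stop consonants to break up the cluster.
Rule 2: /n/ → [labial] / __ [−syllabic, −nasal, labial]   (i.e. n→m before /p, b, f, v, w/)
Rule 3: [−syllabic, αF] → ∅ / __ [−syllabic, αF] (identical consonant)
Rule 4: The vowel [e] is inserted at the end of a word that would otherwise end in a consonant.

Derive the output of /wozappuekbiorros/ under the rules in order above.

Rule 1 (stop-cluster i-epenthesis): /p/ and /p/ form a stop–stop cluster, so [i] is inserted between them. /k/ and /b/ form a stop–stop cluster, so [i] is inserted between them. /wozappuekbiorros/ → wozapipuekibiorros.
Rule 2 (nasal place assimilation): no segment meets the environment; /wozapipuekibiorros/ is unchanged.
Rule 3 (degemination): /rr/ is a geminate; the first /r/ deletes. /wozapipuekibiorros/ → wozapipuekibioros.
Rule 4 (final e-epenthesis): the form ends in the consonant /s/, so [e] is inserted word-finally. /wozapipuekibioros/ → wozapipuekibiorose.

wozapipuekibiorose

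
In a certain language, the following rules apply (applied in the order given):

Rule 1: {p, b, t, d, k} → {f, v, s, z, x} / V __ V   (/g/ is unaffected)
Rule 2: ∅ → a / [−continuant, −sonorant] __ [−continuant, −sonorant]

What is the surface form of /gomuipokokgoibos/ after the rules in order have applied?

gomuifoxokagoivos

Rule 1 (intervocalic spirantization): /p/ is a stop between vowels /i/ and /o/, so it spirantizes to the fricative [f]. /k/ is a stop between vowels /o/ and /o/, so it spirantizes to the fricative [x]. /b/ is a stop between vowels /i/ and /o/, so it spirantizes to the fricative [v]. /gomuipokokgoibos/ → gomuifoxokgoivos.
Rule 2 (stop-cluster a-epenthesis): /k/ and /g/ form a stop–stop cluster, so [a] is inserted between them. /gomuifoxokgoivos/ → gomuifoxokagoivos.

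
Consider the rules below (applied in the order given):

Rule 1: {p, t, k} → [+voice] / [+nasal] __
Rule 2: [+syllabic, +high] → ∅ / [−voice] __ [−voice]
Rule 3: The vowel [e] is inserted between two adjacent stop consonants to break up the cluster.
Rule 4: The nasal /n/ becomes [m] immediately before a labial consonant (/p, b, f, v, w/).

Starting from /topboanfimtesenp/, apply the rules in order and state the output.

topeboamfimdesemb

Rule 1 (post-nasal voicing): /t/ is a voiceless stop immediately after the nasal /m/, so it voices to [d]. /p/ is a voiceless stop immediately after the nasal /n/, so it voices to [b]. /topboanfimtesenp/ → topboanfimdesenb.
Rule 2 (high vowel syncope): no segment meets the environment; /topboanfimdesenb/ is unchanged.
Rule 3 (stop-cluster e-epenthesis): /p/ and /b/ form a stop–stop cluster, so [e] is inserted between them. /topboanfimdesenb/ → topeboanfimdesenb.
Rule 4 (nasal place assimilation): /n/ precedes the labial consonant /f/, so it assimilates in place to [m]. /n/ precedes the labial consonant /b/, so it assimilates in place to [m]. /topeboanfimdesenb/ → topeboamfimdesemb.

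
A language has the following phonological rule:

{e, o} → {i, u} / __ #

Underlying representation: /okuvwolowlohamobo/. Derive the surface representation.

okuvwolowlohamobu

/o/ is a mid vowel in word-final position, so it raises to [u].
The other instances of /o/ do not occur in the required environment and remain unchanged.
Surface form: [okuvwolowlohamobu].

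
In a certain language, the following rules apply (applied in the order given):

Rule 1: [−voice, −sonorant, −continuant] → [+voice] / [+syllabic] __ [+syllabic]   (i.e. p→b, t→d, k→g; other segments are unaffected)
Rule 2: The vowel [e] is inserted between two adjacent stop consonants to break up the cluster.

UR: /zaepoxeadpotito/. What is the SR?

zaeboxeadepodido

Rule 1 (intervocalic voicing): /p/ is a voiceless stop between vowels /e/ and /o/, so it voices to [b]. /t/ is a voiceless stop between vowels /o/ and /i/, so it voices to [d]. /t/ is a voiceless stop between vowels /i/ and /o/, so it voices to [d]. /zaepoxeadpotito/ → zaeboxeadpodido.
Rule 2 (stop-cluster e-epenthesis): /d/ and /p/ form a stop–stop cluster, so [e] is inserted between them. /zaeboxeadpodido/ → zaeboxeadepodido.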